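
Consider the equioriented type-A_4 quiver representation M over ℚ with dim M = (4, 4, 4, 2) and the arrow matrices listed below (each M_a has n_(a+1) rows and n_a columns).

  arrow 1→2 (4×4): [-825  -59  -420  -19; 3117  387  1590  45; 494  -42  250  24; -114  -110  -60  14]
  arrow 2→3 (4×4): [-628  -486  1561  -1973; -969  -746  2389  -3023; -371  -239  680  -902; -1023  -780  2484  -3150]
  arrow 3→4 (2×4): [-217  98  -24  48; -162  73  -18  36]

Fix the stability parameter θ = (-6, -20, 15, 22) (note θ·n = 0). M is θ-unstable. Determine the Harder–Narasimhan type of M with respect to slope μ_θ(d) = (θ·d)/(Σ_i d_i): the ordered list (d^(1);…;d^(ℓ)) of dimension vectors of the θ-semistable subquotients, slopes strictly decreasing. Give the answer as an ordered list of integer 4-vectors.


Interval decomposition of M: I[1,1]^2, I[1,4]^2, I[2,2], I[2,3], I[3,3].
HN type (ℓ=5): μ^(1)=22; μ^(2)=15; μ^(3)=-6; μ^(4)=-13; μ^(5)=-20

((0, 0, 0, 2); (0, 0, 4, 0); (2, 0, 0, 0); (2, 2, 0, 0); (0, 2, 0, 0))


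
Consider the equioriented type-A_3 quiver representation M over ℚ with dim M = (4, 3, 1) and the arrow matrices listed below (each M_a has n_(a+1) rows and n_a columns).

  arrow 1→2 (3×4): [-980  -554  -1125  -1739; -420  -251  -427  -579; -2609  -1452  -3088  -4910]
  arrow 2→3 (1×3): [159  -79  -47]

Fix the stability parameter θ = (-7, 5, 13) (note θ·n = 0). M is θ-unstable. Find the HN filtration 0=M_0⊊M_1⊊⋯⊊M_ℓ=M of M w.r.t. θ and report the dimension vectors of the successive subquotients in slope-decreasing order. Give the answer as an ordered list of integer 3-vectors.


Barcode: M ≅ I[1,1], I[1,2]^2, I[1,3]. HN layers by μ_θ (3 steps, strictly decreasing):
  μ^(1)=13; μ^(2)=5; μ^(3)=-7

((0, 0, 1); (0, 3, 0); (4, 0, 0))


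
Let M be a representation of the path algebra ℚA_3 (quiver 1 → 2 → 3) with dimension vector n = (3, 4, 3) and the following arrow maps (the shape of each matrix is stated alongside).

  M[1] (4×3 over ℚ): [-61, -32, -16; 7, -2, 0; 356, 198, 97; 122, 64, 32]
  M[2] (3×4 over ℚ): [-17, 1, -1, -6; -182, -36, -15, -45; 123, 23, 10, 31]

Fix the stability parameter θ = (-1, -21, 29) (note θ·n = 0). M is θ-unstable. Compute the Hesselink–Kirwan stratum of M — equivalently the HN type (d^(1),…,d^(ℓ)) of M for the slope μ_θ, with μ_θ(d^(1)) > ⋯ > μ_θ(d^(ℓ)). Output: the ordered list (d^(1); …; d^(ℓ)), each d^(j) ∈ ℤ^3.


Interval decomposition of M: I[1,2], I[1,3]^2, I[2,3].
HN type (ℓ=3): μ^(1)=29; μ^(2)=-11; μ^(3)=-21

((0, 0, 3); (3, 3, 0); (0, 1, 0))


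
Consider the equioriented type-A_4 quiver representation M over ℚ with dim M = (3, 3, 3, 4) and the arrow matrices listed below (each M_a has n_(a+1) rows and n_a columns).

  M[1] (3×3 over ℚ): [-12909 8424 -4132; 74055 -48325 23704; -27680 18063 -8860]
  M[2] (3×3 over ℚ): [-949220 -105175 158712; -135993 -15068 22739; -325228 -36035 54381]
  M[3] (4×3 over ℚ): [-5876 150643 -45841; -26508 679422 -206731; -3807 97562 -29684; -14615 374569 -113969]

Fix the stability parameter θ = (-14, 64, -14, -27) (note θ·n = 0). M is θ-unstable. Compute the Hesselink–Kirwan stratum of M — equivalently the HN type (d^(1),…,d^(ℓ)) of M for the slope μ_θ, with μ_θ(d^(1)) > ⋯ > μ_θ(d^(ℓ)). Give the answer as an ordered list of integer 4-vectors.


Interval decomposition of M: I[1,4]^3, I[4,4].
HN type (ℓ=3): μ^(1)=23/3; μ^(2)=-14; μ^(3)=-27

((0, 3, 3, 3); (3, 0, 0, 0); (0, 0, 0, 1))


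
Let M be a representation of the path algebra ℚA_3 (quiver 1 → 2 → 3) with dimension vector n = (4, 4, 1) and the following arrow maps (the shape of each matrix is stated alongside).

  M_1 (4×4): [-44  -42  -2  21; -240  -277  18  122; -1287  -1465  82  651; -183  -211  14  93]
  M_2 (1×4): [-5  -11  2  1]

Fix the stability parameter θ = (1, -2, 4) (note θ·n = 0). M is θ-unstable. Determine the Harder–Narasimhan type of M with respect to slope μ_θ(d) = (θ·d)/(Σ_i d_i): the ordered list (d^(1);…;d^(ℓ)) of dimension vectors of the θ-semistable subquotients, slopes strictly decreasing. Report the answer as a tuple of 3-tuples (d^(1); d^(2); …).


Via rank(M_{q-1}∘⋯∘M_p): M ≅ I[1,2]^3, I[1,3].
μ_θ-semistable layers: μ^(1)=4; μ^(2)=-1/2

((0, 0, 1); (4, 4, 0))


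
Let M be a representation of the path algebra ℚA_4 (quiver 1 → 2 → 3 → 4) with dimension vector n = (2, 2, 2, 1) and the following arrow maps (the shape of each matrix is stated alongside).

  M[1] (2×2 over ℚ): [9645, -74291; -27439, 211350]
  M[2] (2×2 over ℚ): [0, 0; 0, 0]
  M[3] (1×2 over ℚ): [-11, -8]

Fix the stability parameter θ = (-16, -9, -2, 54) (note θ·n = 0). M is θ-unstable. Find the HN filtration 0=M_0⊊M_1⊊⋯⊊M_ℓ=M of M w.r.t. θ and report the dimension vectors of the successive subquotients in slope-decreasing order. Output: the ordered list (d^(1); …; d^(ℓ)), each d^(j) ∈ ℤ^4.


Via rank(M_{q-1}∘⋯∘M_p): M ≅ I[1,2]^2, I[3,3], I[3,4].
μ_θ-semistable layers: μ^(1)=54; μ^(2)=-2; μ^(3)=-9; μ^(4)=-16

((0, 0, 0, 1); (0, 0, 2, 0); (0, 2, 0, 0); (2, 0, 0, 0))


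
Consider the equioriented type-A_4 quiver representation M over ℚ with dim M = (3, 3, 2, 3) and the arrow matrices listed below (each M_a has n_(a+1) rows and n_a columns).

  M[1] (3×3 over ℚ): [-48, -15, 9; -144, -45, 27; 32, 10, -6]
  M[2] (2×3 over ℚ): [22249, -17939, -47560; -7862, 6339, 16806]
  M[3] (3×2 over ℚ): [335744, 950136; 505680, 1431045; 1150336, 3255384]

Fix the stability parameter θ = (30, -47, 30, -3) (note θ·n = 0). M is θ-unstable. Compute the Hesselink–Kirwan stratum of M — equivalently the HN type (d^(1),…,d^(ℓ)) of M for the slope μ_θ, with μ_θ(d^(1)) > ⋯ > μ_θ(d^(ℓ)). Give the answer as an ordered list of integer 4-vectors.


Via rank(M_{q-1}∘⋯∘M_p): M ≅ I[1,1]^2, I[1,4], I[2,2], I[2,3], I[4,4]^2.
μ_θ-semistable layers: μ^(1)=30; μ^(2)=27/2; μ^(3)=-3; μ^(4)=-17/2; μ^(5)=-47

((2, 0, 1, 0); (0, 0, 1, 1); (0, 0, 0, 2); (1, 1, 0, 0); (0, 2, 0, 0))


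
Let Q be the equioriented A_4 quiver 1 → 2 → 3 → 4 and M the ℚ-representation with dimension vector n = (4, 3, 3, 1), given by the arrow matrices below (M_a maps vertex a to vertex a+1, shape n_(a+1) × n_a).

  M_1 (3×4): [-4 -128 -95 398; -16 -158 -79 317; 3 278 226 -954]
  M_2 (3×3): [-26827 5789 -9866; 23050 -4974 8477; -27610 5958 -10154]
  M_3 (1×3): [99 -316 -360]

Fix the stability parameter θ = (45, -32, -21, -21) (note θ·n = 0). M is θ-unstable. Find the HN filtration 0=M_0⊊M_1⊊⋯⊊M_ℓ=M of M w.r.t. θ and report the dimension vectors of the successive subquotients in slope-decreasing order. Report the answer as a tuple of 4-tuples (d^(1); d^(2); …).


Interval decomposition of M: I[1,1], I[1,2], I[1,3], I[1,4], I[3,3].
HN type (ℓ=5): μ^(1)=45; μ^(2)=13/2; μ^(3)=-8/3; μ^(4)=-29/4; μ^(5)=-21

((1, 0, 0, 0); (1, 1, 0, 0); (1, 1, 1, 0); (1, 1, 1, 1); (0, 0, 1, 0))


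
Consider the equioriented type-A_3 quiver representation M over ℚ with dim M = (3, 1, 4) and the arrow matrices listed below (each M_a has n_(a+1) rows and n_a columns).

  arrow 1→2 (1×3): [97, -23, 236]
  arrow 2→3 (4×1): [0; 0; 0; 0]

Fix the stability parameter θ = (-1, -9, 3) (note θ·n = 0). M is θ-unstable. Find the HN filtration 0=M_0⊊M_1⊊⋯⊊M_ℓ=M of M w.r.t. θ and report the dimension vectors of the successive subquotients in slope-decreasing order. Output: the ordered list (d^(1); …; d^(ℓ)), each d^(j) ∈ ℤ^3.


Interval decomposition of M: I[1,1]^2, I[1,2], I[3,3]^4.
HN type (ℓ=3): μ^(1)=3; μ^(2)=-1; μ^(3)=-5

((0, 0, 4); (2, 0, 0); (1, 1, 0))


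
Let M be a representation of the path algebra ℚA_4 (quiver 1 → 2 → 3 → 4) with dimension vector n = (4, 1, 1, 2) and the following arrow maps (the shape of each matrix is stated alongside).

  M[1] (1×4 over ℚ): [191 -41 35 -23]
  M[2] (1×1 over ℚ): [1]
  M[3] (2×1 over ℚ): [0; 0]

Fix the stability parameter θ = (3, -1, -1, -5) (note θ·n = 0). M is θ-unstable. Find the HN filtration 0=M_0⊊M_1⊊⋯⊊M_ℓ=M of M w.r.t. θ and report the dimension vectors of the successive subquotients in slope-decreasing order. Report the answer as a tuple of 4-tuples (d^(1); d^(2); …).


Barcode: M ≅ I[1,1]^3, I[1,3], I[4,4]^2. HN layers by μ_θ (3 steps, strictly decreasing):
  μ^(1)=3; μ^(2)=1/3; μ^(3)=-5

((3, 0, 0, 0); (1, 1, 1, 0); (0, 0, 0, 2))


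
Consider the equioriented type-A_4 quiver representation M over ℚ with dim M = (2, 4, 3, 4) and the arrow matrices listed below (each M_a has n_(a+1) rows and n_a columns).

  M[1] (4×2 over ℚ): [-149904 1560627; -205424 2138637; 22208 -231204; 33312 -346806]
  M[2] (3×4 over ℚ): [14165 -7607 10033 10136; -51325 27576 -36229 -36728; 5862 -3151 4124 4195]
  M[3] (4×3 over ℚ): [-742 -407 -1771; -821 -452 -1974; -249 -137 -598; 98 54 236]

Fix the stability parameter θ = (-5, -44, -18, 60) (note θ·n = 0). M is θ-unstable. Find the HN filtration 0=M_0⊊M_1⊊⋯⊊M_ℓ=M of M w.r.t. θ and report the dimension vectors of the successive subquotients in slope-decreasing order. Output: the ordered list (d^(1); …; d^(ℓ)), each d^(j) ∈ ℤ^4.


Interval decomposition of M: I[1,1], I[1,4], I[2,2], I[2,4]^2, I[4,4].
HN type (ℓ=5): μ^(1)=60; μ^(2)=-5; μ^(3)=-18; μ^(4)=-49/2; μ^(5)=-44

((0, 0, 0, 4); (1, 0, 0, 0); (0, 0, 3, 0); (1, 1, 0, 0); (0, 3, 0, 0))


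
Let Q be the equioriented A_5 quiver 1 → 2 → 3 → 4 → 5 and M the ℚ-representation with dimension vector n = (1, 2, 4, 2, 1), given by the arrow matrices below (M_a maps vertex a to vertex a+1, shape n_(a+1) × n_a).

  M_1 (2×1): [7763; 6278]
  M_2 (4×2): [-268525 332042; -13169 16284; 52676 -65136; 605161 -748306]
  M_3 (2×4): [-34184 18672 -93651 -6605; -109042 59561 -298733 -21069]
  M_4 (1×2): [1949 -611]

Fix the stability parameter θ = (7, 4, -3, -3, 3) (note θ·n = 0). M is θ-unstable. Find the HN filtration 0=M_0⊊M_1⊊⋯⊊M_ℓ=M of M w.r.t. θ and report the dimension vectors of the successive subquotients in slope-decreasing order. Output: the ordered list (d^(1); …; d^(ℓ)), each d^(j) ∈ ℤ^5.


Barcode: M ≅ I[1,5], I[2,4], I[3,3]^2. HN layers by μ_θ (4 steps, strictly decreasing):
  μ^(1)=3; μ^(2)=5/4; μ^(3)=-2/3; μ^(4)=-3

((0, 0, 0, 0, 1); (1, 1, 1, 1, 0); (0, 1, 1, 1, 0); (0, 0, 2, 0, 0))


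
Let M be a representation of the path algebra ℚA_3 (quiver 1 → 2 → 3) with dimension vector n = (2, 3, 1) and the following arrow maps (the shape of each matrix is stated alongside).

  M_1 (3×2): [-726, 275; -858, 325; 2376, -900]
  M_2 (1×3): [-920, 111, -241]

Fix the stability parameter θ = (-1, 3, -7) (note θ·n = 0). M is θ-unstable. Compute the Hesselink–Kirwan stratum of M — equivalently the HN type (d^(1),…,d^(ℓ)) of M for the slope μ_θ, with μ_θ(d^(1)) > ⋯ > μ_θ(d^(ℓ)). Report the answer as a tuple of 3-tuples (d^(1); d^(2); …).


Interval decomposition of M: I[1,1], I[1,3], I[2,2]^2.
HN type (ℓ=3): μ^(1)=3; μ^(2)=-1; μ^(3)=-5/3

((0, 2, 0); (1, 0, 0); (1, 1, 1))


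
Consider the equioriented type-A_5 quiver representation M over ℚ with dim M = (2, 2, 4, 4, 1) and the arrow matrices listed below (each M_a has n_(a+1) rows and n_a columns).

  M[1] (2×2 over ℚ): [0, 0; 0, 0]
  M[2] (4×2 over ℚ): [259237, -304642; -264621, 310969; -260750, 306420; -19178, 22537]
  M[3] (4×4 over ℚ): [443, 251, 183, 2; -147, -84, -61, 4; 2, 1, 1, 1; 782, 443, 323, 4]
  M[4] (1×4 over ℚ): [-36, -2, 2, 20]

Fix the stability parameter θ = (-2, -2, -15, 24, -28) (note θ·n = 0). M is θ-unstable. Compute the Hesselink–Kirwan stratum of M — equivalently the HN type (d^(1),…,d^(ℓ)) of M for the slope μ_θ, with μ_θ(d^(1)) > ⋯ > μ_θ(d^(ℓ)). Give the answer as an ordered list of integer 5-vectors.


Barcode: M ≅ I[1,1]^2, I[2,4]^2, I[3,4], I[3,5]. HN layers by μ_θ (4 steps, strictly decreasing):
  μ^(1)=24; μ^(2)=-2; μ^(3)=-17/2; μ^(4)=-15

((0, 0, 0, 3, 0); (2, 0, 0, 1, 1); (0, 2, 2, 0, 0); (0, 0, 2, 0, 0))


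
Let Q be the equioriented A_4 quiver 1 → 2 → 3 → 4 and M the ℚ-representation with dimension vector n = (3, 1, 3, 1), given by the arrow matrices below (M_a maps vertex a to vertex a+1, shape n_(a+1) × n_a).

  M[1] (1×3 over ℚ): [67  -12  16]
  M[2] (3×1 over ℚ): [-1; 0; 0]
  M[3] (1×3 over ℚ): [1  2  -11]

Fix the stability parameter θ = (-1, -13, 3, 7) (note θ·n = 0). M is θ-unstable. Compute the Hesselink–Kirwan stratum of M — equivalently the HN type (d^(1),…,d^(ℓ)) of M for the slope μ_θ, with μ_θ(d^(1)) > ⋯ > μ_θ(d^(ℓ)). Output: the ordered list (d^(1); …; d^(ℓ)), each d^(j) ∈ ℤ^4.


Interval decomposition of M: I[1,1]^2, I[1,4], I[3,3]^2.
HN type (ℓ=4): μ^(1)=7; μ^(2)=3; μ^(3)=-1; μ^(4)=-7

((0, 0, 0, 1); (0, 0, 3, 0); (2, 0, 0, 0); (1, 1, 0, 0))


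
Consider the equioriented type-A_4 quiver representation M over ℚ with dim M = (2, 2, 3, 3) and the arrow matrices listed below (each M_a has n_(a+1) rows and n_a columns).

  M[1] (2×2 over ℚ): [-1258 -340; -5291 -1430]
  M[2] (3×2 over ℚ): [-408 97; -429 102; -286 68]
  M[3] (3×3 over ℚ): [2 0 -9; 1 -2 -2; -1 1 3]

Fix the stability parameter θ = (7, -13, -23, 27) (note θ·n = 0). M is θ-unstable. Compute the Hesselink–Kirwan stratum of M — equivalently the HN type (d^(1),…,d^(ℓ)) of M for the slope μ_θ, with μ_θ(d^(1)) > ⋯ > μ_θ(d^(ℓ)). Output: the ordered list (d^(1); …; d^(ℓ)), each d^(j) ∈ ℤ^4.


Via rank(M_{q-1}∘⋯∘M_p): M ≅ I[1,1], I[1,4], I[2,4], I[3,4].
μ_θ-semistable layers: μ^(1)=27; μ^(2)=7; μ^(3)=-29/3; μ^(4)=-18; μ^(5)=-23

((0, 0, 0, 3); (1, 0, 0, 0); (1, 1, 1, 0); (0, 1, 1, 0); (0, 0, 1, 0))


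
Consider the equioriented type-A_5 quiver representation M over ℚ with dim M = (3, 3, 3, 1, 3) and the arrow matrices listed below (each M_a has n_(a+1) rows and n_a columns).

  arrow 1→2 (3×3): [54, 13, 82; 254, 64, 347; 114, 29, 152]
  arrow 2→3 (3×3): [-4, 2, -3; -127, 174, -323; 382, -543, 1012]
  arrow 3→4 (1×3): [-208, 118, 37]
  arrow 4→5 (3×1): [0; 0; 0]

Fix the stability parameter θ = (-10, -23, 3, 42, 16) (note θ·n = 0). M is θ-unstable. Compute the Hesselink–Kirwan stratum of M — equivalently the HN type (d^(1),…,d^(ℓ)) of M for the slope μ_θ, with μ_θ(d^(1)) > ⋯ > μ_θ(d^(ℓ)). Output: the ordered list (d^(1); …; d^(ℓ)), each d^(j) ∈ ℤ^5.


Interval decomposition of M: I[1,1], I[1,3], I[1,4], I[2,3], I[5,5]^3.
HN type (ℓ=6): μ^(1)=42; μ^(2)=16; μ^(3)=3; μ^(4)=-10; μ^(5)=-33/2; μ^(6)=-23

((0, 0, 0, 1, 0); (0, 0, 0, 0, 3); (0, 0, 3, 0, 0); (1, 0, 0, 0, 0); (2, 2, 0, 0, 0); (0, 1, 0, 0, 0))


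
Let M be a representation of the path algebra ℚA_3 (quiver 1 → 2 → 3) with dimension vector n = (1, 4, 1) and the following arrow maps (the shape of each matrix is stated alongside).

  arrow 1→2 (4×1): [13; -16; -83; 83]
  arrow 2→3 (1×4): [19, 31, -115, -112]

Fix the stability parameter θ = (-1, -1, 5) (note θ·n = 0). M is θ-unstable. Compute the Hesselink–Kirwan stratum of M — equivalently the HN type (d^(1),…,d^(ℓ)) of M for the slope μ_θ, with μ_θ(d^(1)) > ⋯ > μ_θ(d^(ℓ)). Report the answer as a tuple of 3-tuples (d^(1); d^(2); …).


Interval decomposition of M: I[1,2], I[2,2]^2, I[2,3].
HN type (ℓ=2): μ^(1)=5; μ^(2)=-1

((0, 0, 1); (1, 4, 0))


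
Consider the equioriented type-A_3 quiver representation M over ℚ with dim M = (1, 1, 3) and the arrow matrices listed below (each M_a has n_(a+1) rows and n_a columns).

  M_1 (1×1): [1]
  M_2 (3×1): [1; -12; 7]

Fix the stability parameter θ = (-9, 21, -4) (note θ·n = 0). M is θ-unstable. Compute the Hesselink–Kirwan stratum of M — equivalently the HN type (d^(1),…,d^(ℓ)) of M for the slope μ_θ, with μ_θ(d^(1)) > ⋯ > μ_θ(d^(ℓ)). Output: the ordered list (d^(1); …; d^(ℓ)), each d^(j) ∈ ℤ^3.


Interval decomposition of M: I[1,3], I[3,3]^2.
HN type (ℓ=3): μ^(1)=17/2; μ^(2)=-4; μ^(3)=-9

((0, 1, 1); (0, 0, 2); (1, 0, 0))


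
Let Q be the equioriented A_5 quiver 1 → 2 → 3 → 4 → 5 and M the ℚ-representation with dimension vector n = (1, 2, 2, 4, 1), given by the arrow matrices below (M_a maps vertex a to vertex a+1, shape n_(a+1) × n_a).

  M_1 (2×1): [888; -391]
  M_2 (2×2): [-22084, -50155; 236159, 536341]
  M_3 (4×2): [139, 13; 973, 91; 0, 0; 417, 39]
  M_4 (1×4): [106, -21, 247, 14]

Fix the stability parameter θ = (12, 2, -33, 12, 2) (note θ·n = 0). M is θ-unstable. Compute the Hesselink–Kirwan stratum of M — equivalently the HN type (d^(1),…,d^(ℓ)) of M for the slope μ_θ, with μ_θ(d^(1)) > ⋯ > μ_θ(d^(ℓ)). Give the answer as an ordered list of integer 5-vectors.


Interval decomposition of M: I[1,3], I[2,5], I[4,4]^3.
HN type (ℓ=4): μ^(1)=12; μ^(2)=7; μ^(3)=-19/3; μ^(4)=-31/2

((0, 0, 0, 3, 0); (0, 0, 0, 1, 1); (1, 1, 1, 0, 0); (0, 1, 1, 0, 0))


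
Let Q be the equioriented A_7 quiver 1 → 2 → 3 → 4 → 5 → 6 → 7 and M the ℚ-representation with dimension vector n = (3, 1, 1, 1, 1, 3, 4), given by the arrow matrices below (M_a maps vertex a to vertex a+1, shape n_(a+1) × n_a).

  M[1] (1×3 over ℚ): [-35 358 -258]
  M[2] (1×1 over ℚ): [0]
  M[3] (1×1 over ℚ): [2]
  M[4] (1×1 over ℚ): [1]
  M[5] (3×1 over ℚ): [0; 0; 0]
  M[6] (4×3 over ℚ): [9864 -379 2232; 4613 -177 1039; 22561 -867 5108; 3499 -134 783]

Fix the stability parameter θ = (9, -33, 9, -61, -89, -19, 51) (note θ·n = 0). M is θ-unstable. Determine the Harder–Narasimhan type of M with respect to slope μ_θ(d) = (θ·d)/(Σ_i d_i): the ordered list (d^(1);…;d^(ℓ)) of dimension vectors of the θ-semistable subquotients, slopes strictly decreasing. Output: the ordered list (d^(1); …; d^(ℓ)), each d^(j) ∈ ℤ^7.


Interval decomposition of M: I[1,1]^2, I[1,2], I[3,5], I[6,7]^3, I[7,7].
HN type (ℓ=5): μ^(1)=51; μ^(2)=9; μ^(3)=-12; μ^(4)=-19; μ^(5)=-47

((0, 0, 0, 0, 0, 0, 4); (2, 0, 0, 0, 0, 0, 0); (1, 1, 0, 0, 0, 0, 0); (0, 0, 0, 0, 0, 3, 0); (0, 0, 1, 1, 1, 0, 0))


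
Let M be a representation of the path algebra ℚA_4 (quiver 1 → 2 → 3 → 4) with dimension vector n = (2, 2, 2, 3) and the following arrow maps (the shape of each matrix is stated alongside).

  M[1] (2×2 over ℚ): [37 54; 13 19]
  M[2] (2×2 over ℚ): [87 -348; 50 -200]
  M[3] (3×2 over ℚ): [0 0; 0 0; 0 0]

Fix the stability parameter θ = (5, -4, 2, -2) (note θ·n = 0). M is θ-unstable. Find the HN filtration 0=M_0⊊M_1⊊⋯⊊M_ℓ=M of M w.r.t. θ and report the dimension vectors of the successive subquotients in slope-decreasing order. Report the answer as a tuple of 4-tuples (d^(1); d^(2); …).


Via rank(M_{q-1}∘⋯∘M_p): M ≅ I[1,2], I[1,3], I[3,3], I[4,4]^3.
μ_θ-semistable layers: μ^(1)=2; μ^(2)=1/2; μ^(3)=-2

((0, 0, 2, 0); (2, 2, 0, 0); (0, 0, 0, 3))


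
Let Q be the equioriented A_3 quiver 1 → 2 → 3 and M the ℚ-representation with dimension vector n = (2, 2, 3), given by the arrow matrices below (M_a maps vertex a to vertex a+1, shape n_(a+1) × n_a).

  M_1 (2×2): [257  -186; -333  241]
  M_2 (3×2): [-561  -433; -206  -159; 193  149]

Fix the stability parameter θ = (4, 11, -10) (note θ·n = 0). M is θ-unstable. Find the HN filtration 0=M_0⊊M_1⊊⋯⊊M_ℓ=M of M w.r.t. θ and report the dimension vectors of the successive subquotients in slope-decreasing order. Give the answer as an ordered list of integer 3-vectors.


Via rank(M_{q-1}∘⋯∘M_p): M ≅ I[1,3]^2, I[3,3].
μ_θ-semistable layers: μ^(1)=5/3; μ^(2)=-10

((2, 2, 2); (0, 0, 1))


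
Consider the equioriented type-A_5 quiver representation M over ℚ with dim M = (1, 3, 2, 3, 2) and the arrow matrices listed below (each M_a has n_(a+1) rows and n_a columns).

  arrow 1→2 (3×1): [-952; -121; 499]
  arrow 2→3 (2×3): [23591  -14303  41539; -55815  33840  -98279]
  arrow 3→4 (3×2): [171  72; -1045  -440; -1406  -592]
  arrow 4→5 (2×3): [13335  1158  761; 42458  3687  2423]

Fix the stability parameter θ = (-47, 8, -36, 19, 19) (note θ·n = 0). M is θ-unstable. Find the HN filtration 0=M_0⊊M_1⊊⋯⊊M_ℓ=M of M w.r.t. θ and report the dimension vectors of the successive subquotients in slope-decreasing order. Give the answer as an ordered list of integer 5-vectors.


Via rank(M_{q-1}∘⋯∘M_p): M ≅ I[1,3], I[2,2], I[2,5], I[4,4], I[4,5].
μ_θ-semistable layers: μ^(1)=19; μ^(2)=8; μ^(3)=-14; μ^(4)=-47

((0, 0, 0, 3, 2); (0, 1, 0, 0, 0); (0, 2, 2, 0, 0); (1, 0, 0, 0, 0))


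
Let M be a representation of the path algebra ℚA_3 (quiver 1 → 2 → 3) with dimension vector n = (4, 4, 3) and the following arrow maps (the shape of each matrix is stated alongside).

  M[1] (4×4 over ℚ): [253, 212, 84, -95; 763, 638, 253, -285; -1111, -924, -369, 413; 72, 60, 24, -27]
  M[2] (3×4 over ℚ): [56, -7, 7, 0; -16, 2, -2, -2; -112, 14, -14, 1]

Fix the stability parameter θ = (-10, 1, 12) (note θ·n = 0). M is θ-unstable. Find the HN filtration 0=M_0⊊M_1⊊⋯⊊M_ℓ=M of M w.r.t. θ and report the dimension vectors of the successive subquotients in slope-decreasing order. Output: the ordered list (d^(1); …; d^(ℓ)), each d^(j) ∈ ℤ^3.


Interval decomposition of M: I[1,2]^2, I[1,3]^2, I[3,3].
HN type (ℓ=3): μ^(1)=12; μ^(2)=1; μ^(3)=-10

((0, 0, 3); (0, 4, 0); (4, 0, 0))


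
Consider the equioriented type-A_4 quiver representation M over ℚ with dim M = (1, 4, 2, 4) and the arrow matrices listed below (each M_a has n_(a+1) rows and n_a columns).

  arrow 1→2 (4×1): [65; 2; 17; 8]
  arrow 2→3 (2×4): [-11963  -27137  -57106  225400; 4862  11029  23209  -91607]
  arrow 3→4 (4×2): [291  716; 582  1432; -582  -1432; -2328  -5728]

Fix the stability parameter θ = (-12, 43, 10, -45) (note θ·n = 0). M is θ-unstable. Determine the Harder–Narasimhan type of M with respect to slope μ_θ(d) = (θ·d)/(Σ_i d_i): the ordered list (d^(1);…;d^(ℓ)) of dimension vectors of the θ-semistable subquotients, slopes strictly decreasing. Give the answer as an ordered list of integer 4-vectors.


Interval decomposition of M: I[1,4], I[2,2]^2, I[2,3], I[4,4]^3.
HN type (ℓ=5): μ^(1)=43; μ^(2)=53/2; μ^(3)=8/3; μ^(4)=-12; μ^(5)=-45

((0, 2, 0, 0); (0, 1, 1, 0); (0, 1, 1, 1); (1, 0, 0, 0); (0, 0, 0, 3))


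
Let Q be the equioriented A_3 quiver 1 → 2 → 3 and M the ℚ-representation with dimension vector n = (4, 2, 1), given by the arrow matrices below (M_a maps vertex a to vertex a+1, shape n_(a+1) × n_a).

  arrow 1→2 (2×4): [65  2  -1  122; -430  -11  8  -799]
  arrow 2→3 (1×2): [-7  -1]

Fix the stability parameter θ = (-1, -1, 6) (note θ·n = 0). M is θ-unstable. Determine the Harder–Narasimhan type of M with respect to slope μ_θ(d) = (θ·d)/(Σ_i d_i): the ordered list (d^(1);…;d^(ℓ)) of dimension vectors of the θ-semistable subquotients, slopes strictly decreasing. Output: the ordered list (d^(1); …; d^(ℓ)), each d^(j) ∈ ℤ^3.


Interval decomposition of M: I[1,1]^2, I[1,2], I[1,3].
HN type (ℓ=2): μ^(1)=6; μ^(2)=-1

((0, 0, 1); (4, 2, 0))


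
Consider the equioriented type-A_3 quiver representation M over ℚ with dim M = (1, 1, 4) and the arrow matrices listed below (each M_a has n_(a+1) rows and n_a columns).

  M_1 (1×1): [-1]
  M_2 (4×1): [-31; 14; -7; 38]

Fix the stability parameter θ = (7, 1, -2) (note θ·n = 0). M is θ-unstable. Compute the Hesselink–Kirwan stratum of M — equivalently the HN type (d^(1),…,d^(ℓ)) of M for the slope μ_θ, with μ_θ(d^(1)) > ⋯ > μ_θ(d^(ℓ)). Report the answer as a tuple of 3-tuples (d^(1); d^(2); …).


Via rank(M_{q-1}∘⋯∘M_p): M ≅ I[1,3], I[3,3]^3.
μ_θ-semistable layers: μ^(1)=2; μ^(2)=-2

((1, 1, 1); (0, 0, 3))


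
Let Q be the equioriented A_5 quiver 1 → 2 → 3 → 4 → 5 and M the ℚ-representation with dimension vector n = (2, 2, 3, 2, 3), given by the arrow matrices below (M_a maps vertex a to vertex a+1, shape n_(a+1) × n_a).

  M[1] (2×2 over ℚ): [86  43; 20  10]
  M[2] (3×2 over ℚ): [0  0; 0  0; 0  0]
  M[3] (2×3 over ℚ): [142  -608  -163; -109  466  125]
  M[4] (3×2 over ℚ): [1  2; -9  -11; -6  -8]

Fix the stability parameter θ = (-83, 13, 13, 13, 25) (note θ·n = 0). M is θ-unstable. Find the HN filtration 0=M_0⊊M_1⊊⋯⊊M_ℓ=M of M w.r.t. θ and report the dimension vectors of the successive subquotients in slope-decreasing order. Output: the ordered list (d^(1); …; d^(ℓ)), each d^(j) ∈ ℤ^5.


Interval decomposition of M: I[1,1], I[1,2], I[2,2], I[3,3], I[3,5]^2, I[5,5].
HN type (ℓ=3): μ^(1)=25; μ^(2)=13; μ^(3)=-83

((0, 0, 0, 0, 3); (0, 2, 3, 2, 0); (2, 0, 0, 0, 0))


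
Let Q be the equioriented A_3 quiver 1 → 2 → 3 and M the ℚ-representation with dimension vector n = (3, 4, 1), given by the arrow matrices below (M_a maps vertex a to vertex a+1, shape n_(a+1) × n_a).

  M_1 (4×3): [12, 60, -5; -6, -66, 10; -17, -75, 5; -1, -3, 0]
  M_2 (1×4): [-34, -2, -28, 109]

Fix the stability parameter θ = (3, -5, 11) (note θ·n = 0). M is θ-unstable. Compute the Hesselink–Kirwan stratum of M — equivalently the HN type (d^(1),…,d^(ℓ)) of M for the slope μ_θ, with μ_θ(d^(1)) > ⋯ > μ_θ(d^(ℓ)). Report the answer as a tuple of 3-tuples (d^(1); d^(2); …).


Barcode: M ≅ I[1,1], I[1,2], I[1,3], I[2,2]^2. HN layers by μ_θ (4 steps, strictly decreasing):
  μ^(1)=11; μ^(2)=3; μ^(3)=-1; μ^(4)=-5

((0, 0, 1); (1, 0, 0); (2, 2, 0); (0, 2, 0))


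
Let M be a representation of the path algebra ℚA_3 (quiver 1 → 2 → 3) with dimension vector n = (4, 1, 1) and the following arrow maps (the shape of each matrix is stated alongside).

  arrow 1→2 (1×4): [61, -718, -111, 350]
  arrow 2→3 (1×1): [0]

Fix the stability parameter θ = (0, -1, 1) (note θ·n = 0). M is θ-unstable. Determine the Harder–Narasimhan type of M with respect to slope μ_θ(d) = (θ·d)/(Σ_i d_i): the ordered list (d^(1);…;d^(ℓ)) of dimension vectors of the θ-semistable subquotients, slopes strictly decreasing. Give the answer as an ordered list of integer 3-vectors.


Via rank(M_{q-1}∘⋯∘M_p): M ≅ I[1,1]^3, I[1,2], I[3,3].
μ_θ-semistable layers: μ^(1)=1; μ^(2)=0; μ^(3)=-1/2

((0, 0, 1); (3, 0, 0); (1, 1, 0))


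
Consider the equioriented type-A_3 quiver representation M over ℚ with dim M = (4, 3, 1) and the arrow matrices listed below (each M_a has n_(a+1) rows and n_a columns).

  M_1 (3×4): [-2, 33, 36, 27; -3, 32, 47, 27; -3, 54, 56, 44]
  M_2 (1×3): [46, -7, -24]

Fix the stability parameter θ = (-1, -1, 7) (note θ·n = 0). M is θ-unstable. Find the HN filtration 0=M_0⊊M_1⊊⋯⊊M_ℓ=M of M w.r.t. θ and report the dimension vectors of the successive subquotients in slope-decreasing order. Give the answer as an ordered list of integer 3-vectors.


Interval decomposition of M: I[1,1], I[1,2]^2, I[1,3].
HN type (ℓ=2): μ^(1)=7; μ^(2)=-1

((0, 0, 1); (4, 3, 0))


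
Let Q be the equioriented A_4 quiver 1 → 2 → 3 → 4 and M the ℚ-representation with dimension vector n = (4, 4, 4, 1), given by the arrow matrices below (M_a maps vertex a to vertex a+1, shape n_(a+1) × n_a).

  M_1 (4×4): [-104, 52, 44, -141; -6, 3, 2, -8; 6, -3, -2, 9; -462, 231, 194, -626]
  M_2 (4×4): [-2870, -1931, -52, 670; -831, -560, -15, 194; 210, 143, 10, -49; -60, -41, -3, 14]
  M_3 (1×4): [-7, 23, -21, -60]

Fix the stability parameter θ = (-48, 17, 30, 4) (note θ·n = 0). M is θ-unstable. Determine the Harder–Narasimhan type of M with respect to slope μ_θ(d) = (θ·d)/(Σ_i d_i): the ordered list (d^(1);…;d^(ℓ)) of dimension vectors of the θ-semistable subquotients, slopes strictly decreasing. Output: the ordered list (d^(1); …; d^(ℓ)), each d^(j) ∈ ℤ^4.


Interval decomposition of M: I[1,1], I[1,3]^2, I[1,4], I[2,3].
HN type (ℓ=3): μ^(1)=30; μ^(2)=17; μ^(3)=-48

((0, 0, 3, 0); (0, 4, 1, 1); (4, 0, 0, 0))


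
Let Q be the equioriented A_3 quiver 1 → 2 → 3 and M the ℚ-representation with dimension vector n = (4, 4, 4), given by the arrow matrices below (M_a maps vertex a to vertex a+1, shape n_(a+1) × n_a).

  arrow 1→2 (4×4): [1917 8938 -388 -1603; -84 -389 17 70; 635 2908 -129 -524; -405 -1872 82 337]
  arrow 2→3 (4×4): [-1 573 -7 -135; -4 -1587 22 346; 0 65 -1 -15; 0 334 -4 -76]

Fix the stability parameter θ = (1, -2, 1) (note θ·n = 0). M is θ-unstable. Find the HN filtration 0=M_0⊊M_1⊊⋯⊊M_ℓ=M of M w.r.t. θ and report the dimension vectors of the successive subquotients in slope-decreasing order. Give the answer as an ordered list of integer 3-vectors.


Interval decomposition of M: I[1,2], I[1,3]^3, I[3,3].
HN type (ℓ=2): μ^(1)=1; μ^(2)=-1/2

((0, 0, 4); (4, 4, 0))


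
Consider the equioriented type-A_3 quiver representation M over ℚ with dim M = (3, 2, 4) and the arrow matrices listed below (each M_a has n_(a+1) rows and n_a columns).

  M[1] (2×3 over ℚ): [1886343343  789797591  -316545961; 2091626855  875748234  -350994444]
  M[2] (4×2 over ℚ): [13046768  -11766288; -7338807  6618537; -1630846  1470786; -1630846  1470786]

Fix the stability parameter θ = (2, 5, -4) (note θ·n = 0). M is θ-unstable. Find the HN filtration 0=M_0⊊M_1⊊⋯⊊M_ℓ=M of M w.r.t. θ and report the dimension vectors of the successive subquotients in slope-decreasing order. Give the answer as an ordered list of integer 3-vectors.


Barcode: M ≅ I[1,1], I[1,2], I[1,3], I[3,3]^3. HN layers by μ_θ (4 steps, strictly decreasing):
  μ^(1)=5; μ^(2)=2; μ^(3)=1; μ^(4)=-4

((0, 1, 0); (2, 0, 0); (1, 1, 1); (0, 0, 3))


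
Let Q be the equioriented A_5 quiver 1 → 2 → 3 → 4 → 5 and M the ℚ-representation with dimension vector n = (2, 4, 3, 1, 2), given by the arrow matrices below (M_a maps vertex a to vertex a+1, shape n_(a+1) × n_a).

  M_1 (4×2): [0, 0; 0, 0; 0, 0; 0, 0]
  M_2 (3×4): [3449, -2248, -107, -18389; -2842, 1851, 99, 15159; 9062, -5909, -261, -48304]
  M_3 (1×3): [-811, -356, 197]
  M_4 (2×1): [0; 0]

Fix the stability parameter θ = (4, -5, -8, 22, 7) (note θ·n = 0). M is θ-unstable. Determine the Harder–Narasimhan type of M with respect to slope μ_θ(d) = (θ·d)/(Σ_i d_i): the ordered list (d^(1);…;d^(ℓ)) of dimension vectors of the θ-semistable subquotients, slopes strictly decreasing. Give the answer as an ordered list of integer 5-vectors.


Barcode: M ≅ I[1,1]^2, I[2,2], I[2,3]^2, I[2,4], I[5,5]^2. HN layers by μ_θ (5 steps, strictly decreasing):
  μ^(1)=22; μ^(2)=7; μ^(3)=4; μ^(4)=-5; μ^(5)=-13/2

((0, 0, 0, 1, 0); (0, 0, 0, 0, 2); (2, 0, 0, 0, 0); (0, 1, 0, 0, 0); (0, 3, 3, 0, 0))


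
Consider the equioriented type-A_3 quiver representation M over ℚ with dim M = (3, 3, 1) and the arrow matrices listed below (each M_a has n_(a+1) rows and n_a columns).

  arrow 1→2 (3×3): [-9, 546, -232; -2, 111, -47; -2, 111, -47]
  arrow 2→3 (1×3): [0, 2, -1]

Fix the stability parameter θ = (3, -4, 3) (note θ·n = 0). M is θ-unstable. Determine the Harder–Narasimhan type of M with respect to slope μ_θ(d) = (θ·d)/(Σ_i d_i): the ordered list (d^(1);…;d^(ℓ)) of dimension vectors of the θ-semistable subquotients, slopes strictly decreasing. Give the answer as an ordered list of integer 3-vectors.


Interval decomposition of M: I[1,1], I[1,2], I[1,3], I[2,2].
HN type (ℓ=3): μ^(1)=3; μ^(2)=-1/2; μ^(3)=-4

((1, 0, 1); (2, 2, 0); (0, 1, 0))


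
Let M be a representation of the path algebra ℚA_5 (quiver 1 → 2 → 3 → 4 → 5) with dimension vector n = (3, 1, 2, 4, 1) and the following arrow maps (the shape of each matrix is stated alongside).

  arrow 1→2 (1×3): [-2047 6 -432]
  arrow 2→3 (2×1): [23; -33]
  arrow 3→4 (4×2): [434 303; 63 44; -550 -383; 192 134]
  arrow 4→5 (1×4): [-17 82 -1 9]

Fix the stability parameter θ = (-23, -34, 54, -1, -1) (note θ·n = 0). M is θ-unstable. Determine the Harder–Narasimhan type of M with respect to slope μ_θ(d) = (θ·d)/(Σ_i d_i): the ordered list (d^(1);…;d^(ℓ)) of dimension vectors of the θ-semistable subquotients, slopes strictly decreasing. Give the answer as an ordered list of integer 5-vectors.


Interval decomposition of M: I[1,1]^2, I[1,4], I[3,5], I[4,4]^2.
HN type (ℓ=5): μ^(1)=53/2; μ^(2)=52/3; μ^(3)=-1; μ^(4)=-23; μ^(5)=-57/2

((0, 0, 1, 1, 0); (0, 0, 1, 1, 1); (0, 0, 0, 2, 0); (2, 0, 0, 0, 0); (1, 1, 0, 0, 0))


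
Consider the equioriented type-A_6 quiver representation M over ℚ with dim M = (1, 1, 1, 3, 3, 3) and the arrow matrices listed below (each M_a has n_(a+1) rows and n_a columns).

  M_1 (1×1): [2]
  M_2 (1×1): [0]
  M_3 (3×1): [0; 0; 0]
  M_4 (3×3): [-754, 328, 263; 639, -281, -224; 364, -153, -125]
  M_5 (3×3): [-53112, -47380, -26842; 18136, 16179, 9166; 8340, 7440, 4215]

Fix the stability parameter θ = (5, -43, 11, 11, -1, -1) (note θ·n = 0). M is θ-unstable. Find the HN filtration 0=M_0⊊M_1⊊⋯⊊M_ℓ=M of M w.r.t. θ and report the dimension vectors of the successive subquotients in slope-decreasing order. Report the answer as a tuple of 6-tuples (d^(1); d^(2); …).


Via rank(M_{q-1}∘⋯∘M_p): M ≅ I[1,2], I[3,3], I[4,5], I[4,6]^2, I[6,6].
μ_θ-semistable layers: μ^(1)=11; μ^(2)=5; μ^(3)=3; μ^(4)=-1; μ^(5)=-19

((0, 0, 1, 0, 0, 0); (0, 0, 0, 1, 1, 0); (0, 0, 0, 2, 2, 2); (0, 0, 0, 0, 0, 1); (1, 1, 0, 0, 0, 0))


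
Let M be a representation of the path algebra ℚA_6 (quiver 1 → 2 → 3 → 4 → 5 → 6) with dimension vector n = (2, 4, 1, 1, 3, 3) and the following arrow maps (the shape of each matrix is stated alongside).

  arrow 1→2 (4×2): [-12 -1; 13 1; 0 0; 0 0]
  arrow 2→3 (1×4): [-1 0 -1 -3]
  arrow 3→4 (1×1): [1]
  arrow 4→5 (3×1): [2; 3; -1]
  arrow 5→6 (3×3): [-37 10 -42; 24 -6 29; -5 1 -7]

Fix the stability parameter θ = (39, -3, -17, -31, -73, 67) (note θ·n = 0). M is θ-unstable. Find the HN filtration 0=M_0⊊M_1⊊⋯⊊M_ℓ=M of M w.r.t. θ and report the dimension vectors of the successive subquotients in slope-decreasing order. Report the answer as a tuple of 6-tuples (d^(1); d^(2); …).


Barcode: M ≅ I[1,2], I[1,6], I[2,2]^2, I[5,6]^2. HN layers by μ_θ (5 steps, strictly decreasing):
  μ^(1)=67; μ^(2)=18; μ^(3)=-3; μ^(4)=-17; μ^(5)=-73

((0, 0, 0, 0, 0, 3); (1, 1, 0, 0, 0, 0); (0, 2, 0, 0, 0, 0); (1, 1, 1, 1, 1, 0); (0, 0, 0, 0, 2, 0))


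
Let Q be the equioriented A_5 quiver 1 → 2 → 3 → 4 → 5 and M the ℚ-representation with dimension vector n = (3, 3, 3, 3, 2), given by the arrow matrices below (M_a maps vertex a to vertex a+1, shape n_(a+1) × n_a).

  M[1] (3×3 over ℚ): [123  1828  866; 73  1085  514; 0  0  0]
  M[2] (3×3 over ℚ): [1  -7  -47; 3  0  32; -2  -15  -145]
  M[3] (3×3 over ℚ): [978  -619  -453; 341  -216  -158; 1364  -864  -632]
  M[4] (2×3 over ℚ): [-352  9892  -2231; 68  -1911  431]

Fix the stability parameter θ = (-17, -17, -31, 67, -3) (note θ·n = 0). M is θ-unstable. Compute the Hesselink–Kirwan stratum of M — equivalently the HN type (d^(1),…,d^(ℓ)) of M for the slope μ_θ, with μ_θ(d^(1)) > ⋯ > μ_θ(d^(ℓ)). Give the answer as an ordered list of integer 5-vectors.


Barcode: M ≅ I[1,1], I[1,3], I[1,5], I[2,4], I[4,5]. HN layers by μ_θ (5 steps, strictly decreasing):
  μ^(1)=67; μ^(2)=32; μ^(3)=-17; μ^(4)=-65/3; μ^(5)=-24

((0, 0, 0, 1, 0); (0, 0, 0, 2, 2); (1, 0, 0, 0, 0); (2, 2, 2, 0, 0); (0, 1, 1, 0, 0))


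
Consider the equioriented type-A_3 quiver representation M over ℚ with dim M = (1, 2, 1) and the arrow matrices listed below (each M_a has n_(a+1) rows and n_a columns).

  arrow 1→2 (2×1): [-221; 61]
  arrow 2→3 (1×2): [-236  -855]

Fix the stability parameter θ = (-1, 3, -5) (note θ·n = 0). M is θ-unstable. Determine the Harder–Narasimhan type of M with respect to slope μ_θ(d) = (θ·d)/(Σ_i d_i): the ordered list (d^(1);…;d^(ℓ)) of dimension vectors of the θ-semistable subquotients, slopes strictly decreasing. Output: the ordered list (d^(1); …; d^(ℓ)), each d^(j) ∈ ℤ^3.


Barcode: M ≅ I[1,3], I[2,2]. HN layers by μ_θ (2 steps, strictly decreasing):
  μ^(1)=3; μ^(2)=-1

((0, 1, 0); (1, 1, 1))


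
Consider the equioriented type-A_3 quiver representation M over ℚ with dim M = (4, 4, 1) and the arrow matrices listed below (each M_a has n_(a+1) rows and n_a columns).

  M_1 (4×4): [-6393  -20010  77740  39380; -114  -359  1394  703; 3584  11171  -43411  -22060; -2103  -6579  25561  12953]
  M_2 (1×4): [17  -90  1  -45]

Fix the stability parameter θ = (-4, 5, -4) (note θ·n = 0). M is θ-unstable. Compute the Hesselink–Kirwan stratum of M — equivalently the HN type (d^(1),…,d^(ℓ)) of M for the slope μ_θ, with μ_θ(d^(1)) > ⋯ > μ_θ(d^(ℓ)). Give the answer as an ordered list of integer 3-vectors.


Barcode: M ≅ I[1,2]^3, I[1,3]. HN layers by μ_θ (3 steps, strictly decreasing):
  μ^(1)=5; μ^(2)=1/2; μ^(3)=-4

((0, 3, 0); (0, 1, 1); (4, 0, 0))


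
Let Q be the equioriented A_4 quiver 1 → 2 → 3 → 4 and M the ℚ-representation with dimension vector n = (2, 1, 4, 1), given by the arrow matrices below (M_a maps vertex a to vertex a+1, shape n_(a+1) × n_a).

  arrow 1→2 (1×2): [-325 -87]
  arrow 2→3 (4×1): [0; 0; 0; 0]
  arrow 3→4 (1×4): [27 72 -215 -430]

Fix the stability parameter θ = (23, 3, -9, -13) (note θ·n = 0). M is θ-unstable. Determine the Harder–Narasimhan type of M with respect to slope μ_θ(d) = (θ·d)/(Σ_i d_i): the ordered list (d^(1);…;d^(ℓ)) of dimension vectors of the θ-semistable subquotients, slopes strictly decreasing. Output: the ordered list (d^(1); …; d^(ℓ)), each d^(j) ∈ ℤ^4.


Interval decomposition of M: I[1,1], I[1,2], I[3,3]^3, I[3,4].
HN type (ℓ=4): μ^(1)=23; μ^(2)=13; μ^(3)=-9; μ^(4)=-11

((1, 0, 0, 0); (1, 1, 0, 0); (0, 0, 3, 0); (0, 0, 1, 1))


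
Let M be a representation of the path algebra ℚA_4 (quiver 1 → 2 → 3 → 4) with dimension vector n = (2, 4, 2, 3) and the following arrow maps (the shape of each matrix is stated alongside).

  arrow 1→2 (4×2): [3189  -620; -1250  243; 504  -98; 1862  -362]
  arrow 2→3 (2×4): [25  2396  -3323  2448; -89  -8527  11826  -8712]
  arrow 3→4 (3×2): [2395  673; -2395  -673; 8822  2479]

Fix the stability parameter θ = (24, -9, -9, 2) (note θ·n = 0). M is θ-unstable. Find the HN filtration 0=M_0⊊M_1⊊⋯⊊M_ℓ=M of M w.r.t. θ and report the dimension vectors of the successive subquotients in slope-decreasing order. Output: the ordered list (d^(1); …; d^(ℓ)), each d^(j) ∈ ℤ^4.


Interval decomposition of M: I[1,4]^2, I[2,2]^2, I[4,4].
HN type (ℓ=2): μ^(1)=2; μ^(2)=-9

((2, 2, 2, 3); (0, 2, 0, 0))


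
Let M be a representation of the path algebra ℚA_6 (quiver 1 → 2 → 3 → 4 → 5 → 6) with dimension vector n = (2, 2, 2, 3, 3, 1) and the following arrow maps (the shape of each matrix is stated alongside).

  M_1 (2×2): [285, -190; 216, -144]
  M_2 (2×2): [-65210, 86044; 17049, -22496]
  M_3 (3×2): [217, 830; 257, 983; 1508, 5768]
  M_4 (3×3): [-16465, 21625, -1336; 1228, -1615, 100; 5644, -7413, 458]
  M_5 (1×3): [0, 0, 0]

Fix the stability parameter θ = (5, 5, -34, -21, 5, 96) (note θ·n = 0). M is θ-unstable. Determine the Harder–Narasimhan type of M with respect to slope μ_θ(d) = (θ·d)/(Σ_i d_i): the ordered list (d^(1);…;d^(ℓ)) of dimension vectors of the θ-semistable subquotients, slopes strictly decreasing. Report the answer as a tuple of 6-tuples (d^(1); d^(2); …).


Interval decomposition of M: I[1,1], I[1,5], I[2,5], I[4,5], I[6,6].
HN type (ℓ=5): μ^(1)=96; μ^(2)=5; μ^(3)=-45/4; μ^(4)=-50/3; μ^(5)=-21

((0, 0, 0, 0, 0, 1); (1, 0, 0, 0, 3, 0); (1, 1, 1, 1, 0, 0); (0, 1, 1, 1, 0, 0); (0, 0, 0, 1, 0, 0))


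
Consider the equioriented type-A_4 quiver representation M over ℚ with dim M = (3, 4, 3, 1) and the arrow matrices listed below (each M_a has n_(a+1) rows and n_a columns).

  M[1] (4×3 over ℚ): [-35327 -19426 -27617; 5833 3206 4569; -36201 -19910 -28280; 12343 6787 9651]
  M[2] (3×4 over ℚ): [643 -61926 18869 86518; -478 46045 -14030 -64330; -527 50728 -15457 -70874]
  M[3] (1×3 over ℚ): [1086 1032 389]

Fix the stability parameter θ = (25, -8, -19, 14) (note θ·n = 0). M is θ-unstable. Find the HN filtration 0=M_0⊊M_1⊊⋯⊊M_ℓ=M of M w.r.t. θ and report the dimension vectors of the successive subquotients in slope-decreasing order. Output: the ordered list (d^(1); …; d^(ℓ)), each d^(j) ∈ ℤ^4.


Via rank(M_{q-1}∘⋯∘M_p): M ≅ I[1,2], I[1,3], I[1,4], I[2,2], I[3,3].
μ_θ-semistable layers: μ^(1)=14; μ^(2)=17/2; μ^(3)=-2/3; μ^(4)=-8; μ^(5)=-19

((0, 0, 0, 1); (1, 1, 0, 0); (2, 2, 2, 0); (0, 1, 0, 0); (0, 0, 1, 0))
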